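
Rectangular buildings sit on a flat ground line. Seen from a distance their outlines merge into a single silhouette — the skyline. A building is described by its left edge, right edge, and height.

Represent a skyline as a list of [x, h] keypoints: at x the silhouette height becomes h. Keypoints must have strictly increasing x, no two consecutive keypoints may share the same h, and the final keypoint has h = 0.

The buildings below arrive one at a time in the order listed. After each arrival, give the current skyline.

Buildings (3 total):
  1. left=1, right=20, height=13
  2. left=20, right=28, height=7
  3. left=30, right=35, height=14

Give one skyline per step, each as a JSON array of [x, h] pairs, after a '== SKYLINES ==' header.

== SKYLINES ==
[[1,13],[20,0]]
[[1,13],[20,7],[28,0]]
[[1,13],[20,7],[28,0],[30,14],[35,0]]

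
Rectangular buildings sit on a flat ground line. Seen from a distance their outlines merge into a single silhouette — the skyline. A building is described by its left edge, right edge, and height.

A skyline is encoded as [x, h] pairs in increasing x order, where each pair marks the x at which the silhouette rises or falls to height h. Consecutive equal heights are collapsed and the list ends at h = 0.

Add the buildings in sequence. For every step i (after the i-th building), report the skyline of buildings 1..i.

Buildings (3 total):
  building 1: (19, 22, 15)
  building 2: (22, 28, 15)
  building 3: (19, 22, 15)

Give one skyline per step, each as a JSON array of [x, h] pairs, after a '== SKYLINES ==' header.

== SKYLINES ==
[[19,15],[22,0]]
[[19,15],[28,0]]
[[19,15],[28,0]]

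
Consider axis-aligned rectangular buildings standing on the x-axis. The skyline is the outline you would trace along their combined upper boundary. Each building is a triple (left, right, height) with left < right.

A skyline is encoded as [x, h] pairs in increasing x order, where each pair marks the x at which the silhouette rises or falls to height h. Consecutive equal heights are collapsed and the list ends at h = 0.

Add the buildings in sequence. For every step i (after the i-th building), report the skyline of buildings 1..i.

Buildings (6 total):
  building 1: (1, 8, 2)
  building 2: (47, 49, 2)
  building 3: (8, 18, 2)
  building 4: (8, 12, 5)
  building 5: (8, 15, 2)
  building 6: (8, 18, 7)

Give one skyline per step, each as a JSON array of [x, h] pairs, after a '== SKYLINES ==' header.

== SKYLINES ==
[[1,2],[8,0]]
[[1,2],[8,0],[47,2],[49,0]]
[[1,2],[18,0],[47,2],[49,0]]
[[1,2],[8,5],[12,2],[18,0],[47,2],[49,0]]
[[1,2],[8,5],[12,2],[18,0],[47,2],[49,0]]
[[1,2],[8,7],[18,0],[47,2],[49,0]]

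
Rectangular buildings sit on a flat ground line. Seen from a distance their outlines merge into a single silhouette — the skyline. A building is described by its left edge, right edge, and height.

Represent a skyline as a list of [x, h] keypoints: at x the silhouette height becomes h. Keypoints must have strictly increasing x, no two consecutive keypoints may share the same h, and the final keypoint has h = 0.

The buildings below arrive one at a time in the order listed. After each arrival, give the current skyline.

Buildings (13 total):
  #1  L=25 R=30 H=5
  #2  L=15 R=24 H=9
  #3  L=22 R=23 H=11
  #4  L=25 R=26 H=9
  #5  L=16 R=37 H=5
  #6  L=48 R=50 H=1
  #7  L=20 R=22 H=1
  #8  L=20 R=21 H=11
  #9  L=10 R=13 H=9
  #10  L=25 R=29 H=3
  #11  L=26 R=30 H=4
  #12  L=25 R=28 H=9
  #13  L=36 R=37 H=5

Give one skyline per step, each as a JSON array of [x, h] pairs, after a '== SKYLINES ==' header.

== SKYLINES ==
[[25,5],[30,0]]
[[15,9],[24,0],[25,5],[30,0]]
[[15,9],[22,11],[23,9],[24,0],[25,5],[30,0]]
[[15,9],[22,11],[23,9],[24,0],[25,9],[26,5],[30,0]]
[[15,9],[22,11],[23,9],[24,5],[25,9],[26,5],[37,0]]
[[15,9],[22,11],[23,9],[24,5],[25,9],[26,5],[37,0],[48,1],[50,0]]
[[15,9],[22,11],[23,9],[24,5],[25,9],[26,5],[37,0],[48,1],[50,0]]
[[15,9],[20,11],[21,9],[22,11],[23,9],[24,5],[25,9],[26,5],[37,0],[48,1],[50,0]]
[[10,9],[13,0],[15,9],[20,11],[21,9],[22,11],[23,9],[24,5],[25,9],[26,5],[37,0],[48,1],[50,0]]
[[10,9],[13,0],[15,9],[20,11],[21,9],[22,11],[23,9],[24,5],[25,9],[26,5],[37,0],[48,1],[50,0]]
[[10,9],[13,0],[15,9],[20,11],[21,9],[22,11],[23,9],[24,5],[25,9],[26,5],[37,0],[48,1],[50,0]]
[[10,9],[13,0],[15,9],[20,11],[21,9],[22,11],[23,9],[24,5],[25,9],[28,5],[37,0],[48,1],[50,0]]
[[10,9],[13,0],[15,9],[20,11],[21,9],[22,11],[23,9],[24,5],[25,9],[28,5],[37,0],[48,1],[50,0]]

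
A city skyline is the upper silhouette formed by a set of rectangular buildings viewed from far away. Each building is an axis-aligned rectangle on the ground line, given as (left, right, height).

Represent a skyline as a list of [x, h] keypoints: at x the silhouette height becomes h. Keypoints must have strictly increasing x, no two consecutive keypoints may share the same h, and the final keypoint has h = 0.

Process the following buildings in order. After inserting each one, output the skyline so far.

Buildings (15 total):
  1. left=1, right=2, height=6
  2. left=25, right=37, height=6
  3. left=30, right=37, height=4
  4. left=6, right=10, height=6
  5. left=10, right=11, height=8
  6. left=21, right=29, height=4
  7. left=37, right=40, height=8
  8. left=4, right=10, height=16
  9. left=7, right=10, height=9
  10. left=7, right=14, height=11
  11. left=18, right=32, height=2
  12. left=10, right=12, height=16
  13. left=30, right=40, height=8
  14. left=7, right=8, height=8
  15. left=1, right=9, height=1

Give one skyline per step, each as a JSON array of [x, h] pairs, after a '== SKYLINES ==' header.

== SKYLINES ==
[[1,6],[2,0]]
[[1,6],[2,0],[25,6],[37,0]]
[[1,6],[2,0],[25,6],[37,0]]
[[1,6],[2,0],[6,6],[10,0],[25,6],[37,0]]
[[1,6],[2,0],[6,6],[10,8],[11,0],[25,6],[37,0]]
[[1,6],[2,0],[6,6],[10,8],[11,0],[21,4],[25,6],[37,0]]
[[1,6],[2,0],[6,6],[10,8],[11,0],[21,4],[25,6],[37,8],[40,0]]
[[1,6],[2,0],[4,16],[10,8],[11,0],[21,4],[25,6],[37,8],[40,0]]
[[1,6],[2,0],[4,16],[10,8],[11,0],[21,4],[25,6],[37,8],[40,0]]
[[1,6],[2,0],[4,16],[10,11],[14,0],[21,4],[25,6],[37,8],[40,0]]
[[1,6],[2,0],[4,16],[10,11],[14,0],[18,2],[21,4],[25,6],[37,8],[40,0]]
[[1,6],[2,0],[4,16],[12,11],[14,0],[18,2],[21,4],[25,6],[37,8],[40,0]]
[[1,6],[2,0],[4,16],[12,11],[14,0],[18,2],[21,4],[25,6],[30,8],[40,0]]
[[1,6],[2,0],[4,16],[12,11],[14,0],[18,2],[21,4],[25,6],[30,8],[40,0]]
[[1,6],[2,1],[4,16],[12,11],[14,0],[18,2],[21,4],[25,6],[30,8],[40,0]]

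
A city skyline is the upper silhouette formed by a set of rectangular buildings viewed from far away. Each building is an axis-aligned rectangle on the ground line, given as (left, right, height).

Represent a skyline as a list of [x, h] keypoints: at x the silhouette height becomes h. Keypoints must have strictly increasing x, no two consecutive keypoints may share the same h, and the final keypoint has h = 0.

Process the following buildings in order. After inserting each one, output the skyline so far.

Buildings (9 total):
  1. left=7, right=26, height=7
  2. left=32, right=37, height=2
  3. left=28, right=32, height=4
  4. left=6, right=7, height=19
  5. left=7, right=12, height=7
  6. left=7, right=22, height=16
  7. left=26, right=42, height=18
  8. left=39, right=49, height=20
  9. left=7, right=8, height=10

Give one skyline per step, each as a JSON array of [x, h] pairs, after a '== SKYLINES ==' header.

== SKYLINES ==
[[7,7],[26,0]]
[[7,7],[26,0],[32,2],[37,0]]
[[7,7],[26,0],[28,4],[32,2],[37,0]]
[[6,19],[7,7],[26,0],[28,4],[32,2],[37,0]]
[[6,19],[7,7],[26,0],[28,4],[32,2],[37,0]]
[[6,19],[7,16],[22,7],[26,0],[28,4],[32,2],[37,0]]
[[6,19],[7,16],[22,7],[26,18],[42,0]]
[[6,19],[7,16],[22,7],[26,18],[39,20],[49,0]]
[[6,19],[7,16],[22,7],[26,18],[39,20],[49,0]]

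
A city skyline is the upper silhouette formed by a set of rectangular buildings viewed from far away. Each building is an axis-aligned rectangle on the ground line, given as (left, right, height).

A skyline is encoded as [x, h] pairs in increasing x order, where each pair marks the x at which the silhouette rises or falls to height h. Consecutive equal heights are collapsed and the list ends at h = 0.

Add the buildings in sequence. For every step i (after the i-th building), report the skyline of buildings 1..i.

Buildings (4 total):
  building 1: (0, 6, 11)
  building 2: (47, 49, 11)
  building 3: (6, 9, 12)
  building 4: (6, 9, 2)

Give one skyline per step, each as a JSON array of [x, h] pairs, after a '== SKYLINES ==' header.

== SKYLINES ==
[[0,11],[6,0]]
[[0,11],[6,0],[47,11],[49,0]]
[[0,11],[6,12],[9,0],[47,11],[49,0]]
[[0,11],[6,12],[9,0],[47,11],[49,0]]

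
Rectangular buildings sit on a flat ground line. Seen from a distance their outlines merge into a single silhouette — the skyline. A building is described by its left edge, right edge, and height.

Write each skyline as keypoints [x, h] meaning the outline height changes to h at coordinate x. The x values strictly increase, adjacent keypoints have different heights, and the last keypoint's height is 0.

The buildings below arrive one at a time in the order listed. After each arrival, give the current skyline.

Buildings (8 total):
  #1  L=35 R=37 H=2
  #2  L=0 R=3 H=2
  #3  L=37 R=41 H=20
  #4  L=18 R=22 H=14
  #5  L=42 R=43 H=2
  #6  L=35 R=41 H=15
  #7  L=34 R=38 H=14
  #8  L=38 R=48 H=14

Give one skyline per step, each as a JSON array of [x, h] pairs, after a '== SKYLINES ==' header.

== SKYLINES ==
[[35,2],[37,0]]
[[0,2],[3,0],[35,2],[37,0]]
[[0,2],[3,0],[35,2],[37,20],[41,0]]
[[0,2],[3,0],[18,14],[22,0],[35,2],[37,20],[41,0]]
[[0,2],[3,0],[18,14],[22,0],[35,2],[37,20],[41,0],[42,2],[43,0]]
[[0,2],[3,0],[18,14],[22,0],[35,15],[37,20],[41,0],[42,2],[43,0]]
[[0,2],[3,0],[18,14],[22,0],[34,14],[35,15],[37,20],[41,0],[42,2],[43,0]]
[[0,2],[3,0],[18,14],[22,0],[34,14],[35,15],[37,20],[41,14],[48,0]]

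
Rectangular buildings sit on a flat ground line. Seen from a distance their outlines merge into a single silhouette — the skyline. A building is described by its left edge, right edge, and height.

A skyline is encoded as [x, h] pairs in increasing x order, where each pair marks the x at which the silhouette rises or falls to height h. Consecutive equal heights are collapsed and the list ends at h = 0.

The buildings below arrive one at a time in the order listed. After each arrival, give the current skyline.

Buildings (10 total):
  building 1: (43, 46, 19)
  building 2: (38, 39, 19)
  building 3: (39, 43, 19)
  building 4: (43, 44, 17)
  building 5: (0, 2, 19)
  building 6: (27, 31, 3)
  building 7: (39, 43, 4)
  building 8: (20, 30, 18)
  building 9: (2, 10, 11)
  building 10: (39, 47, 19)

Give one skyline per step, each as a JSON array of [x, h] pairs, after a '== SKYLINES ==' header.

== SKYLINES ==
[[43,19],[46,0]]
[[38,19],[39,0],[43,19],[46,0]]
[[38,19],[46,0]]
[[38,19],[46,0]]
[[0,19],[2,0],[38,19],[46,0]]
[[0,19],[2,0],[27,3],[31,0],[38,19],[46,0]]
[[0,19],[2,0],[27,3],[31,0],[38,19],[46,0]]
[[0,19],[2,0],[20,18],[30,3],[31,0],[38,19],[46,0]]
[[0,19],[2,11],[10,0],[20,18],[30,3],[31,0],[38,19],[46,0]]
[[0,19],[2,11],[10,0],[20,18],[30,3],[31,0],[38,19],[47,0]]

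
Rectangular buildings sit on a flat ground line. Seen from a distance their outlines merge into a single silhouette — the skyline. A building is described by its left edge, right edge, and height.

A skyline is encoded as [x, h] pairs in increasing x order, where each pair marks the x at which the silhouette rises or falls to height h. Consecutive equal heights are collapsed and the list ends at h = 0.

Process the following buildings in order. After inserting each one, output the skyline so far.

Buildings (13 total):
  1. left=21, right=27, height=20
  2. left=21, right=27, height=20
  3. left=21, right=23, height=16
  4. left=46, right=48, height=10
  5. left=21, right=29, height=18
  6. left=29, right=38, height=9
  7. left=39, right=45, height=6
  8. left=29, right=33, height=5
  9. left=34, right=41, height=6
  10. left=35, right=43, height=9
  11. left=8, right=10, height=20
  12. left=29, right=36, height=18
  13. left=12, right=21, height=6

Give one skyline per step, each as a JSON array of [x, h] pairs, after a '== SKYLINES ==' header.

== SKYLINES ==
[[21,20],[27,0]]
[[21,20],[27,0]]
[[21,20],[27,0]]
[[21,20],[27,0],[46,10],[48,0]]
[[21,20],[27,18],[29,0],[46,10],[48,0]]
[[21,20],[27,18],[29,9],[38,0],[46,10],[48,0]]
[[21,20],[27,18],[29,9],[38,0],[39,6],[45,0],[46,10],[48,0]]
[[21,20],[27,18],[29,9],[38,0],[39,6],[45,0],[46,10],[48,0]]
[[21,20],[27,18],[29,9],[38,6],[45,0],[46,10],[48,0]]
[[21,20],[27,18],[29,9],[43,6],[45,0],[46,10],[48,0]]
[[8,20],[10,0],[21,20],[27,18],[29,9],[43,6],[45,0],[46,10],[48,0]]
[[8,20],[10,0],[21,20],[27,18],[36,9],[43,6],[45,0],[46,10],[48,0]]
[[8,20],[10,0],[12,6],[21,20],[27,18],[36,9],[43,6],[45,0],[46,10],[48,0]]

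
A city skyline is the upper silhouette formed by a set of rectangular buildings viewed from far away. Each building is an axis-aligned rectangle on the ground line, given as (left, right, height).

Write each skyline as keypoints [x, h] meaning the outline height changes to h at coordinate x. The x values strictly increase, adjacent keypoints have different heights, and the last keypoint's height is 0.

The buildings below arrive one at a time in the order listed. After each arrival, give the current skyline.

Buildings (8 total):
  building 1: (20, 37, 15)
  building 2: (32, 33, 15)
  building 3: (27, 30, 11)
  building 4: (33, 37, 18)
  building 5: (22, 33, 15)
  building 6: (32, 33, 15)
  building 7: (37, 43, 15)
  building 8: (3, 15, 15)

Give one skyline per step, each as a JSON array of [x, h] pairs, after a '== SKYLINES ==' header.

== SKYLINES ==
[[20,15],[37,0]]
[[20,15],[37,0]]
[[20,15],[37,0]]
[[20,15],[33,18],[37,0]]
[[20,15],[33,18],[37,0]]
[[20,15],[33,18],[37,0]]
[[20,15],[33,18],[37,15],[43,0]]
[[3,15],[15,0],[20,15],[33,18],[37,15],[43,0]]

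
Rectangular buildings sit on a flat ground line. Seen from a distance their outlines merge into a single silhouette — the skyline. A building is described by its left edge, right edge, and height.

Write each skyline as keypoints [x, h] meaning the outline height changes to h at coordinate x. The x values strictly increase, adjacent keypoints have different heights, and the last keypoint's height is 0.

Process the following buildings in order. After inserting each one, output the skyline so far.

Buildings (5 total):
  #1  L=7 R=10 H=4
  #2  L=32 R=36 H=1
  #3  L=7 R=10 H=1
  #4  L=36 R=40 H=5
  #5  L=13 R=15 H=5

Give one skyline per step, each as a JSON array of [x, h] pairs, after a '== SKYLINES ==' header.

== SKYLINES ==
[[7,4],[10,0]]
[[7,4],[10,0],[32,1],[36,0]]
[[7,4],[10,0],[32,1],[36,0]]
[[7,4],[10,0],[32,1],[36,5],[40,0]]
[[7,4],[10,0],[13,5],[15,0],[32,1],[36,5],[40,0]]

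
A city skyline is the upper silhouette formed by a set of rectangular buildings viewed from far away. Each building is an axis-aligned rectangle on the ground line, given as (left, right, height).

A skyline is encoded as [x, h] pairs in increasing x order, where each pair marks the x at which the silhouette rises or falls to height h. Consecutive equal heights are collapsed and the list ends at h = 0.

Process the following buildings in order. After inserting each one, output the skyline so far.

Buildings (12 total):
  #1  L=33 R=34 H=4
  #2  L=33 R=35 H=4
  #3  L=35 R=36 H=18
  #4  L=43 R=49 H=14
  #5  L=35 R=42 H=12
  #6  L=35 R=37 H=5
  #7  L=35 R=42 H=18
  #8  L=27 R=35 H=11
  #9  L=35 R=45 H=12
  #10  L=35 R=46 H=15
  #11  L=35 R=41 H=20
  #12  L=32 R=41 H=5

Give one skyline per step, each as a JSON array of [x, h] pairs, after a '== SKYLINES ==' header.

== SKYLINES ==
[[33,4],[34,0]]
[[33,4],[35,0]]
[[33,4],[35,18],[36,0]]
[[33,4],[35,18],[36,0],[43,14],[49,0]]
[[33,4],[35,18],[36,12],[42,0],[43,14],[49,0]]
[[33,4],[35,18],[36,12],[42,0],[43,14],[49,0]]
[[33,4],[35,18],[42,0],[43,14],[49,0]]
[[27,11],[35,18],[42,0],[43,14],[49,0]]
[[27,11],[35,18],[42,12],[43,14],[49,0]]
[[27,11],[35,18],[42,15],[46,14],[49,0]]
[[27,11],[35,20],[41,18],[42,15],[46,14],[49,0]]
[[27,11],[35,20],[41,18],[42,15],[46,14],[49,0]]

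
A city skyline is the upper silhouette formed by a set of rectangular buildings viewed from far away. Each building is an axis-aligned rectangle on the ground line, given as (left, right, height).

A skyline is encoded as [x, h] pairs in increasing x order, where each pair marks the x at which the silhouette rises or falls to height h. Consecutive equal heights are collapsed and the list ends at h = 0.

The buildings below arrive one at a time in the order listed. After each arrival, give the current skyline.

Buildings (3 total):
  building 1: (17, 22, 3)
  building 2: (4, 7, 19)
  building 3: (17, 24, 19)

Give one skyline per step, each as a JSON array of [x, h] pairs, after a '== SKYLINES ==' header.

== SKYLINES ==
[[17,3],[22,0]]
[[4,19],[7,0],[17,3],[22,0]]
[[4,19],[7,0],[17,19],[24,0]]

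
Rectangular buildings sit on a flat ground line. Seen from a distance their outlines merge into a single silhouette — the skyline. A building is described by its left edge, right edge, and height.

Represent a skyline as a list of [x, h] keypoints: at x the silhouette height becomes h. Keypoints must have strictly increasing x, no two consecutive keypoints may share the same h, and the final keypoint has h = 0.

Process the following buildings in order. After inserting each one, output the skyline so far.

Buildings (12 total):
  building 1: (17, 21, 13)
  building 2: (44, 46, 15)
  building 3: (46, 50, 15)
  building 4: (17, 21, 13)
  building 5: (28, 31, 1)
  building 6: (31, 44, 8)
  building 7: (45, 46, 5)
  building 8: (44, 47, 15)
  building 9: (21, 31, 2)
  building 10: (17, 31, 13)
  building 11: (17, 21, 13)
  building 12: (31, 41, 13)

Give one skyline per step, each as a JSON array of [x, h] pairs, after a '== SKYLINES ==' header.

== SKYLINES ==
[[17,13],[21,0]]
[[17,13],[21,0],[44,15],[46,0]]
[[17,13],[21,0],[44,15],[50,0]]
[[17,13],[21,0],[44,15],[50,0]]
[[17,13],[21,0],[28,1],[31,0],[44,15],[50,0]]
[[17,13],[21,0],[28,1],[31,8],[44,15],[50,0]]
[[17,13],[21,0],[28,1],[31,8],[44,15],[50,0]]
[[17,13],[21,0],[28,1],[31,8],[44,15],[50,0]]
[[17,13],[21,2],[31,8],[44,15],[50,0]]
[[17,13],[31,8],[44,15],[50,0]]
[[17,13],[31,8],[44,15],[50,0]]
[[17,13],[41,8],[44,15],[50,0]]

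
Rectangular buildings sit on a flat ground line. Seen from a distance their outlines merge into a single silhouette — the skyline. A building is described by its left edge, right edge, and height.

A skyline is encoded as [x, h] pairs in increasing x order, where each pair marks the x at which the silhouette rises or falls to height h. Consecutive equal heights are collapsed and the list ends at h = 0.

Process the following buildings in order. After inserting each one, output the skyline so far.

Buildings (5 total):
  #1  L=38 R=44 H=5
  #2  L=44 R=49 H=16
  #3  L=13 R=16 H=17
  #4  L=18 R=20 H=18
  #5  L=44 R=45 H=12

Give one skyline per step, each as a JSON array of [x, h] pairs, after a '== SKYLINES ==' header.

== SKYLINES ==
[[38,5],[44,0]]
[[38,5],[44,16],[49,0]]
[[13,17],[16,0],[38,5],[44,16],[49,0]]
[[13,17],[16,0],[18,18],[20,0],[38,5],[44,16],[49,0]]
[[13,17],[16,0],[18,18],[20,0],[38,5],[44,16],[49,0]]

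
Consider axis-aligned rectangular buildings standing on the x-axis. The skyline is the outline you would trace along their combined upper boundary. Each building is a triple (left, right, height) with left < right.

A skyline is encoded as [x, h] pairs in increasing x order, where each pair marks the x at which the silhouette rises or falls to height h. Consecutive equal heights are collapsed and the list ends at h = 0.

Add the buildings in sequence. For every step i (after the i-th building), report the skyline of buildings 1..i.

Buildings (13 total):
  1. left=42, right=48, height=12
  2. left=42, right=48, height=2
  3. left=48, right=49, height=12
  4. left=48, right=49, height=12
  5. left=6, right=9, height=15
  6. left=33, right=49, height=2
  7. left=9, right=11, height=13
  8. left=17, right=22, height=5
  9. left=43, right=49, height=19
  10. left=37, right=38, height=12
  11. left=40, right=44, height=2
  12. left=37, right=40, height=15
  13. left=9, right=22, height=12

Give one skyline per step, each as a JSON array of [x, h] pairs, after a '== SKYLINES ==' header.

== SKYLINES ==
[[42,12],[48,0]]
[[42,12],[48,0]]
[[42,12],[49,0]]
[[42,12],[49,0]]
[[6,15],[9,0],[42,12],[49,0]]
[[6,15],[9,0],[33,2],[42,12],[49,0]]
[[6,15],[9,13],[11,0],[33,2],[42,12],[49,0]]
[[6,15],[9,13],[11,0],[17,5],[22,0],[33,2],[42,12],[49,0]]
[[6,15],[9,13],[11,0],[17,5],[22,0],[33,2],[42,12],[43,19],[49,0]]
[[6,15],[9,13],[11,0],[17,5],[22,0],[33,2],[37,12],[38,2],[42,12],[43,19],[49,0]]
[[6,15],[9,13],[11,0],[17,5],[22,0],[33,2],[37,12],[38,2],[42,12],[43,19],[49,0]]
[[6,15],[9,13],[11,0],[17,5],[22,0],[33,2],[37,15],[40,2],[42,12],[43,19],[49,0]]
[[6,15],[9,13],[11,12],[22,0],[33,2],[37,15],[40,2],[42,12],[43,19],[49,0]]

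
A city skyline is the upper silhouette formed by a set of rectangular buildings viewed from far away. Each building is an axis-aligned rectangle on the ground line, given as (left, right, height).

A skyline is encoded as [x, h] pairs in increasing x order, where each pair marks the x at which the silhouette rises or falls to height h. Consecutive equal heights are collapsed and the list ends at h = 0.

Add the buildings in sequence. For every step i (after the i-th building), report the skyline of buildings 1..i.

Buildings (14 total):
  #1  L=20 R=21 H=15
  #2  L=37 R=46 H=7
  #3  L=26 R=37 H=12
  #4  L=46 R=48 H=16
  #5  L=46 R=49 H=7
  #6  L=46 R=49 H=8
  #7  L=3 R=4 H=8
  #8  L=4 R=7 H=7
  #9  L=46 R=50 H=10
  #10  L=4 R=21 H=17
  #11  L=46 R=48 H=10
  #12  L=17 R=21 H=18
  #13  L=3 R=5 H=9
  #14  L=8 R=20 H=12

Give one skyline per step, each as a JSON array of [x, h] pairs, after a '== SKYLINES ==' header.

== SKYLINES ==
[[20,15],[21,0]]
[[20,15],[21,0],[37,7],[46,0]]
[[20,15],[21,0],[26,12],[37,7],[46,0]]
[[20,15],[21,0],[26,12],[37,7],[46,16],[48,0]]
[[20,15],[21,0],[26,12],[37,7],[46,16],[48,7],[49,0]]
[[20,15],[21,0],[26,12],[37,7],[46,16],[48,8],[49,0]]
[[3,8],[4,0],[20,15],[21,0],[26,12],[37,7],[46,16],[48,8],[49,0]]
[[3,8],[4,7],[7,0],[20,15],[21,0],[26,12],[37,7],[46,16],[48,8],[49,0]]
[[3,8],[4,7],[7,0],[20,15],[21,0],[26,12],[37,7],[46,16],[48,10],[50,0]]
[[3,8],[4,17],[21,0],[26,12],[37,7],[46,16],[48,10],[50,0]]
[[3,8],[4,17],[21,0],[26,12],[37,7],[46,16],[48,10],[50,0]]
[[3,8],[4,17],[17,18],[21,0],[26,12],[37,7],[46,16],[48,10],[50,0]]
[[3,9],[4,17],[17,18],[21,0],[26,12],[37,7],[46,16],[48,10],[50,0]]
[[3,9],[4,17],[17,18],[21,0],[26,12],[37,7],[46,16],[48,10],[50,0]]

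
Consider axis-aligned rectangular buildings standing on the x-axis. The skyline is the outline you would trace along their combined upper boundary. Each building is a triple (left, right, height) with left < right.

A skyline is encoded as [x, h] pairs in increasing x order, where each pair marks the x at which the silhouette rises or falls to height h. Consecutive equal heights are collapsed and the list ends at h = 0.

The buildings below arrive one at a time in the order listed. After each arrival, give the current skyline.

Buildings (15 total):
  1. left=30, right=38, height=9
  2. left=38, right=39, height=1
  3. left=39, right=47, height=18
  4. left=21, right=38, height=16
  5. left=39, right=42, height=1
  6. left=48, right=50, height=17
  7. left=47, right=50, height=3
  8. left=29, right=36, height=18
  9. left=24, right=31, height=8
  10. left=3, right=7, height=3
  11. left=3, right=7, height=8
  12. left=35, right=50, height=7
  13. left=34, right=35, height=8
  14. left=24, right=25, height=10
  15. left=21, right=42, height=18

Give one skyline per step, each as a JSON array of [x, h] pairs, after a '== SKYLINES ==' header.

== SKYLINES ==
[[30,9],[38,0]]
[[30,9],[38,1],[39,0]]
[[30,9],[38,1],[39,18],[47,0]]
[[21,16],[38,1],[39,18],[47,0]]
[[21,16],[38,1],[39,18],[47,0]]
[[21,16],[38,1],[39,18],[47,0],[48,17],[50,0]]
[[21,16],[38,1],[39,18],[47,3],[48,17],[50,0]]
[[21,16],[29,18],[36,16],[38,1],[39,18],[47,3],[48,17],[50,0]]
[[21,16],[29,18],[36,16],[38,1],[39,18],[47,3],[48,17],[50,0]]
[[3,3],[7,0],[21,16],[29,18],[36,16],[38,1],[39,18],[47,3],[48,17],[50,0]]
[[3,8],[7,0],[21,16],[29,18],[36,16],[38,1],[39,18],[47,3],[48,17],[50,0]]
[[3,8],[7,0],[21,16],[29,18],[36,16],[38,7],[39,18],[47,7],[48,17],[50,0]]
[[3,8],[7,0],[21,16],[29,18],[36,16],[38,7],[39,18],[47,7],[48,17],[50,0]]
[[3,8],[7,0],[21,16],[29,18],[36,16],[38,7],[39,18],[47,7],[48,17],[50,0]]
[[3,8],[7,0],[21,18],[47,7],[48,17],[50,0]]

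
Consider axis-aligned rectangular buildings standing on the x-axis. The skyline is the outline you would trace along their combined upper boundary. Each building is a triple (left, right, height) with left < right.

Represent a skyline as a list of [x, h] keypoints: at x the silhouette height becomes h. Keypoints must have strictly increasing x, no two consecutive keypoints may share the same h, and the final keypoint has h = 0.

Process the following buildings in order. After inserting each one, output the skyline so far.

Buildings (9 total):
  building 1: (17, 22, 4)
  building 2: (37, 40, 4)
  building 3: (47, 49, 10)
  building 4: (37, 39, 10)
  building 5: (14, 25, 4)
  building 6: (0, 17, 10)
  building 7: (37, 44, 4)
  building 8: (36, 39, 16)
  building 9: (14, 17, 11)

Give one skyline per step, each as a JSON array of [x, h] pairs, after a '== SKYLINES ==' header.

== SKYLINES ==
[[17,4],[22,0]]
[[17,4],[22,0],[37,4],[40,0]]
[[17,4],[22,0],[37,4],[40,0],[47,10],[49,0]]
[[17,4],[22,0],[37,10],[39,4],[40,0],[47,10],[49,0]]
[[14,4],[25,0],[37,10],[39,4],[40,0],[47,10],[49,0]]
[[0,10],[17,4],[25,0],[37,10],[39,4],[40,0],[47,10],[49,0]]
[[0,10],[17,4],[25,0],[37,10],[39,4],[44,0],[47,10],[49,0]]
[[0,10],[17,4],[25,0],[36,16],[39,4],[44,0],[47,10],[49,0]]
[[0,10],[14,11],[17,4],[25,0],[36,16],[39,4],[44,0],[47,10],[49,0]]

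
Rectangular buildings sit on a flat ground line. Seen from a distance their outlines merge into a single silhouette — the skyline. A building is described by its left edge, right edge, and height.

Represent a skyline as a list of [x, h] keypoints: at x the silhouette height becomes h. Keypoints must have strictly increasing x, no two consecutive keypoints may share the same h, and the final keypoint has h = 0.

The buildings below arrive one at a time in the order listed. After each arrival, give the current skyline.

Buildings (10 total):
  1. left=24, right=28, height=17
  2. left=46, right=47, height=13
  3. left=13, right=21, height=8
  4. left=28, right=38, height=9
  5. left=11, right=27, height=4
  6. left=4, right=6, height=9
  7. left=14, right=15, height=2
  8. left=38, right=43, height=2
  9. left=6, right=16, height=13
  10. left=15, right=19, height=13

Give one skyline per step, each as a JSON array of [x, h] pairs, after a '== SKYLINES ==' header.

== SKYLINES ==
[[24,17],[28,0]]
[[24,17],[28,0],[46,13],[47,0]]
[[13,8],[21,0],[24,17],[28,0],[46,13],[47,0]]
[[13,8],[21,0],[24,17],[28,9],[38,0],[46,13],[47,0]]
[[11,4],[13,8],[21,4],[24,17],[28,9],[38,0],[46,13],[47,0]]
[[4,9],[6,0],[11,4],[13,8],[21,4],[24,17],[28,9],[38,0],[46,13],[47,0]]
[[4,9],[6,0],[11,4],[13,8],[21,4],[24,17],[28,9],[38,0],[46,13],[47,0]]
[[4,9],[6,0],[11,4],[13,8],[21,4],[24,17],[28,9],[38,2],[43,0],[46,13],[47,0]]
[[4,9],[6,13],[16,8],[21,4],[24,17],[28,9],[38,2],[43,0],[46,13],[47,0]]
[[4,9],[6,13],[19,8],[21,4],[24,17],[28,9],[38,2],[43,0],[46,13],[47,0]]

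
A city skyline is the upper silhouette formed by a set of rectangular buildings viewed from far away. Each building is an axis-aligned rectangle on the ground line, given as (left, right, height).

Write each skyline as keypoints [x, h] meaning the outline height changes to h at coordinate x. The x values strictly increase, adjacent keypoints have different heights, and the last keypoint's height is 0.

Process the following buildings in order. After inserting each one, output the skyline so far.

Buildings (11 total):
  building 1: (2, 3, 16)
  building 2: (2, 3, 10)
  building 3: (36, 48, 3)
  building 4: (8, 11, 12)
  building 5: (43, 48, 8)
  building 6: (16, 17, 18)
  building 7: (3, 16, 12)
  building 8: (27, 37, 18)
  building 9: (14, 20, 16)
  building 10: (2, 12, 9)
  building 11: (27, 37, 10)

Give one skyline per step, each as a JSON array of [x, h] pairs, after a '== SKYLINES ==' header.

== SKYLINES ==
[[2,16],[3,0]]
[[2,16],[3,0]]
[[2,16],[3,0],[36,3],[48,0]]
[[2,16],[3,0],[8,12],[11,0],[36,3],[48,0]]
[[2,16],[3,0],[8,12],[11,0],[36,3],[43,8],[48,0]]
[[2,16],[3,0],[8,12],[11,0],[16,18],[17,0],[36,3],[43,8],[48,0]]
[[2,16],[3,12],[16,18],[17,0],[36,3],[43,8],[48,0]]
[[2,16],[3,12],[16,18],[17,0],[27,18],[37,3],[43,8],[48,0]]
[[2,16],[3,12],[14,16],[16,18],[17,16],[20,0],[27,18],[37,3],[43,8],[48,0]]
[[2,16],[3,12],[14,16],[16,18],[17,16],[20,0],[27,18],[37,3],[43,8],[48,0]]
[[2,16],[3,12],[14,16],[16,18],[17,16],[20,0],[27,18],[37,3],[43,8],[48,0]]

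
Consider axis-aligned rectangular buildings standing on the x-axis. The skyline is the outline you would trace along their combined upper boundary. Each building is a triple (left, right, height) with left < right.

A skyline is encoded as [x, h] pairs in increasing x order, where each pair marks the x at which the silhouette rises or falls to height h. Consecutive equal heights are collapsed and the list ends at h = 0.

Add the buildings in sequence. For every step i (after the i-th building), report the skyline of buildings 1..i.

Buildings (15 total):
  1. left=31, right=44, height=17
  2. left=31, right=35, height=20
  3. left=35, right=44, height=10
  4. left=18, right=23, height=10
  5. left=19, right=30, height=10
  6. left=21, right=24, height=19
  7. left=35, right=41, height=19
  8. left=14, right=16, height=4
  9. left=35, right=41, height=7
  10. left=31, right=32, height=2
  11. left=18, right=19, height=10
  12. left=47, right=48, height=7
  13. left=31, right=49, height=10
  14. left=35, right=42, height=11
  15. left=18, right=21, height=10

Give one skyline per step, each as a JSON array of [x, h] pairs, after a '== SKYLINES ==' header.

== SKYLINES ==
[[31,17],[44,0]]
[[31,20],[35,17],[44,0]]
[[31,20],[35,17],[44,0]]
[[18,10],[23,0],[31,20],[35,17],[44,0]]
[[18,10],[30,0],[31,20],[35,17],[44,0]]
[[18,10],[21,19],[24,10],[30,0],[31,20],[35,17],[44,0]]
[[18,10],[21,19],[24,10],[30,0],[31,20],[35,19],[41,17],[44,0]]
[[14,4],[16,0],[18,10],[21,19],[24,10],[30,0],[31,20],[35,19],[41,17],[44,0]]
[[14,4],[16,0],[18,10],[21,19],[24,10],[30,0],[31,20],[35,19],[41,17],[44,0]]
[[14,4],[16,0],[18,10],[21,19],[24,10],[30,0],[31,20],[35,19],[41,17],[44,0]]
[[14,4],[16,0],[18,10],[21,19],[24,10],[30,0],[31,20],[35,19],[41,17],[44,0]]
[[14,4],[16,0],[18,10],[21,19],[24,10],[30,0],[31,20],[35,19],[41,17],[44,0],[47,7],[48,0]]
[[14,4],[16,0],[18,10],[21,19],[24,10],[30,0],[31,20],[35,19],[41,17],[44,10],[49,0]]
[[14,4],[16,0],[18,10],[21,19],[24,10],[30,0],[31,20],[35,19],[41,17],[44,10],[49,0]]
[[14,4],[16,0],[18,10],[21,19],[24,10],[30,0],[31,20],[35,19],[41,17],[44,10],[49,0]]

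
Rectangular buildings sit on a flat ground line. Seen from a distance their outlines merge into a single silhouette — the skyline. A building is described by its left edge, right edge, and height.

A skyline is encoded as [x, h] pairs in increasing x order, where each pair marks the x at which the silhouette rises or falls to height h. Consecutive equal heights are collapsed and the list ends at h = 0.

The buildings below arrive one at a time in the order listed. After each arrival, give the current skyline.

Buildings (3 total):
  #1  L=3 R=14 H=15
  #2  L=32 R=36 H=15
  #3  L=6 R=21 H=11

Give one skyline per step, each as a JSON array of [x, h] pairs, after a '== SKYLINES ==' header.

== SKYLINES ==
[[3,15],[14,0]]
[[3,15],[14,0],[32,15],[36,0]]
[[3,15],[14,11],[21,0],[32,15],[36,0]]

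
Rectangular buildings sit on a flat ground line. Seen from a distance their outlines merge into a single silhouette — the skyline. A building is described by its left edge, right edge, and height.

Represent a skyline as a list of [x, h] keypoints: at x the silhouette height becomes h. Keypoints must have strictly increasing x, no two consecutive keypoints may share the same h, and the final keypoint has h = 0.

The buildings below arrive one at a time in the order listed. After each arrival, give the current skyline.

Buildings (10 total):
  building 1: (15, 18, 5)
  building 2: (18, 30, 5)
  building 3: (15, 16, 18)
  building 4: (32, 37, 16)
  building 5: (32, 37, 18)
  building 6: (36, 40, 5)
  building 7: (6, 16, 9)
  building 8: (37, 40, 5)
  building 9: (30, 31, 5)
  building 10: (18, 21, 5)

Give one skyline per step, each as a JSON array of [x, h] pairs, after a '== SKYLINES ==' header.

== SKYLINES ==
[[15,5],[18,0]]
[[15,5],[30,0]]
[[15,18],[16,5],[30,0]]
[[15,18],[16,5],[30,0],[32,16],[37,0]]
[[15,18],[16,5],[30,0],[32,18],[37,0]]
[[15,18],[16,5],[30,0],[32,18],[37,5],[40,0]]
[[6,9],[15,18],[16,5],[30,0],[32,18],[37,5],[40,0]]
[[6,9],[15,18],[16,5],[30,0],[32,18],[37,5],[40,0]]
[[6,9],[15,18],[16,5],[31,0],[32,18],[37,5],[40,0]]
[[6,9],[15,18],[16,5],[31,0],[32,18],[37,5],[40,0]]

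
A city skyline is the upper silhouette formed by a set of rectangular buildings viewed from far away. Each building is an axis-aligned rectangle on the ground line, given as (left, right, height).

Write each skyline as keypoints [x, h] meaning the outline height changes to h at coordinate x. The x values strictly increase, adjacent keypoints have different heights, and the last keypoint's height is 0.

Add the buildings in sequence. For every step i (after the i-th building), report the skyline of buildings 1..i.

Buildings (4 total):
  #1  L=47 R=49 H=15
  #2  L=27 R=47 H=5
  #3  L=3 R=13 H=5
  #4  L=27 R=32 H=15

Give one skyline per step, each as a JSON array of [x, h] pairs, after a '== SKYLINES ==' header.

== SKYLINES ==
[[47,15],[49,0]]
[[27,5],[47,15],[49,0]]
[[3,5],[13,0],[27,5],[47,15],[49,0]]
[[3,5],[13,0],[27,15],[32,5],[47,15],[49,0]]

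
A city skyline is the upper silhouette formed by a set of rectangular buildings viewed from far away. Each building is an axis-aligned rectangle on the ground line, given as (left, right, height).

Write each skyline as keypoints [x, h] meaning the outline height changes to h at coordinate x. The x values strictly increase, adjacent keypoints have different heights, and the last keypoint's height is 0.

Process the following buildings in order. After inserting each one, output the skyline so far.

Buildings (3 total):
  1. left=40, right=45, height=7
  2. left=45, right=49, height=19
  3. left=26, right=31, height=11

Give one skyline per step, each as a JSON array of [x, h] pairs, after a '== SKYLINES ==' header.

== SKYLINES ==
[[40,7],[45,0]]
[[40,7],[45,19],[49,0]]
[[26,11],[31,0],[40,7],[45,19],[49,0]]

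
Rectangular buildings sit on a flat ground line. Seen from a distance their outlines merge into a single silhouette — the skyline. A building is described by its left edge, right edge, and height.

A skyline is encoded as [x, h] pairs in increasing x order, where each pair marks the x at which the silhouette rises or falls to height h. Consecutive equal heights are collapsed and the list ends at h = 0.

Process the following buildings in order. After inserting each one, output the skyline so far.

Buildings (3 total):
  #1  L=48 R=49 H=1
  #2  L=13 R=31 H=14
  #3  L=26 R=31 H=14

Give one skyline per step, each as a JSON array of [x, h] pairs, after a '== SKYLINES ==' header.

== SKYLINES ==
[[48,1],[49,0]]
[[13,14],[31,0],[48,1],[49,0]]
[[13,14],[31,0],[48,1],[49,0]]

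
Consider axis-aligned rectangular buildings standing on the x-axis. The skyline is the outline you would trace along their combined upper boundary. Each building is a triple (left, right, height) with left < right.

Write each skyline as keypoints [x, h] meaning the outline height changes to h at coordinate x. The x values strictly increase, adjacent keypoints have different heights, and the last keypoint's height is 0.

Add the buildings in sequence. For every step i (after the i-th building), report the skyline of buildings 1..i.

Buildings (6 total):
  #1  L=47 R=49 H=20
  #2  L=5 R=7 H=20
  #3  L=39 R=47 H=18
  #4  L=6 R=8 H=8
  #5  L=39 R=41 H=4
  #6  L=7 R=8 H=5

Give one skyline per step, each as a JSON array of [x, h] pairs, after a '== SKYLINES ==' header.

== SKYLINES ==
[[47,20],[49,0]]
[[5,20],[7,0],[47,20],[49,0]]
[[5,20],[7,0],[39,18],[47,20],[49,0]]
[[5,20],[7,8],[8,0],[39,18],[47,20],[49,0]]
[[5,20],[7,8],[8,0],[39,18],[47,20],[49,0]]
[[5,20],[7,8],[8,0],[39,18],[47,20],[49,0]]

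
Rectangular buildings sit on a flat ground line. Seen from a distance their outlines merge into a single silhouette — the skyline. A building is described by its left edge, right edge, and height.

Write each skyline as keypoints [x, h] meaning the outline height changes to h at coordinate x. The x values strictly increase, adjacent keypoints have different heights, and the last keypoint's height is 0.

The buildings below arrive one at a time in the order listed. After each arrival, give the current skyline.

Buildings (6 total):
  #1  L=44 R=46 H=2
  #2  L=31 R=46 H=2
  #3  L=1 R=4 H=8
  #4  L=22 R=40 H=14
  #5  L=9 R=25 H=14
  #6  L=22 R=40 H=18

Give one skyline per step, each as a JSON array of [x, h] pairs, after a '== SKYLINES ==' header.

== SKYLINES ==
[[44,2],[46,0]]
[[31,2],[46,0]]
[[1,8],[4,0],[31,2],[46,0]]
[[1,8],[4,0],[22,14],[40,2],[46,0]]
[[1,8],[4,0],[9,14],[40,2],[46,0]]
[[1,8],[4,0],[9,14],[22,18],[40,2],[46,0]]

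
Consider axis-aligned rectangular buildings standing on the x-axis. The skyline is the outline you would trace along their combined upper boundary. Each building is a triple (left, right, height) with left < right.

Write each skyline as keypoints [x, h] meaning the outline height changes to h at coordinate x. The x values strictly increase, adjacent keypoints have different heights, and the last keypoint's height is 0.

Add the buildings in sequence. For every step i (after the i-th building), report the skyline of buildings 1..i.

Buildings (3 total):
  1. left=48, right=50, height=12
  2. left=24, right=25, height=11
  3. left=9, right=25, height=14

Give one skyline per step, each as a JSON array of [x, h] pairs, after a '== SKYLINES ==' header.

== SKYLINES ==
[[48,12],[50,0]]
[[24,11],[25,0],[48,12],[50,0]]
[[9,14],[25,0],[48,12],[50,0]]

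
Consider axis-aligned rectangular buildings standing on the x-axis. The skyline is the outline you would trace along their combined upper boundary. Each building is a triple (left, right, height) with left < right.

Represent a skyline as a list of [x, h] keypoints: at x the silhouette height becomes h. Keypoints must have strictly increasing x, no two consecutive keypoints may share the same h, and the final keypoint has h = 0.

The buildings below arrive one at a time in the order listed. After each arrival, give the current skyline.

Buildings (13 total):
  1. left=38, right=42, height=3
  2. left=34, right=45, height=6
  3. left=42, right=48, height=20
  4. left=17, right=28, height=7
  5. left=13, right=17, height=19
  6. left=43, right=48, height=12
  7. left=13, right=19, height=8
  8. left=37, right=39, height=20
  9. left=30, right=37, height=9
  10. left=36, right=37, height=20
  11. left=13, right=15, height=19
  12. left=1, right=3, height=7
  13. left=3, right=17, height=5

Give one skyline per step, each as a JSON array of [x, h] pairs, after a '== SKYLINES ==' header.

== SKYLINES ==
[[38,3],[42,0]]
[[34,6],[45,0]]
[[34,6],[42,20],[48,0]]
[[17,7],[28,0],[34,6],[42,20],[48,0]]
[[13,19],[17,7],[28,0],[34,6],[42,20],[48,0]]
[[13,19],[17,7],[28,0],[34,6],[42,20],[48,0]]
[[13,19],[17,8],[19,7],[28,0],[34,6],[42,20],[48,0]]
[[13,19],[17,8],[19,7],[28,0],[34,6],[37,20],[39,6],[42,20],[48,0]]
[[13,19],[17,8],[19,7],[28,0],[30,9],[37,20],[39,6],[42,20],[48,0]]
[[13,19],[17,8],[19,7],[28,0],[30,9],[36,20],[39,6],[42,20],[48,0]]
[[13,19],[17,8],[19,7],[28,0],[30,9],[36,20],[39,6],[42,20],[48,0]]
[[1,7],[3,0],[13,19],[17,8],[19,7],[28,0],[30,9],[36,20],[39,6],[42,20],[48,0]]
[[1,7],[3,5],[13,19],[17,8],[19,7],[28,0],[30,9],[36,20],[39,6],[42,20],[48,0]]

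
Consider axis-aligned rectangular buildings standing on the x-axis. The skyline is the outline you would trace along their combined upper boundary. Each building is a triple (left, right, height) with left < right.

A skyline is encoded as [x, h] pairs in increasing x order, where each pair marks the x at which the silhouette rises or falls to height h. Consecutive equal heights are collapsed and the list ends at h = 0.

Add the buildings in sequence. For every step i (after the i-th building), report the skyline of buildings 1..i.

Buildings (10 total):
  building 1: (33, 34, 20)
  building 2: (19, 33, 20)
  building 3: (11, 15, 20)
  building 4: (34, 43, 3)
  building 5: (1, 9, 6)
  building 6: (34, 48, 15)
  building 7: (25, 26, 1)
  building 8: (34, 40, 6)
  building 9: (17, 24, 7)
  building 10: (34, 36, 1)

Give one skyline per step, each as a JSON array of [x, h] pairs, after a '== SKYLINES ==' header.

== SKYLINES ==
[[33,20],[34,0]]
[[19,20],[34,0]]
[[11,20],[15,0],[19,20],[34,0]]
[[11,20],[15,0],[19,20],[34,3],[43,0]]
[[1,6],[9,0],[11,20],[15,0],[19,20],[34,3],[43,0]]
[[1,6],[9,0],[11,20],[15,0],[19,20],[34,15],[48,0]]
[[1,6],[9,0],[11,20],[15,0],[19,20],[34,15],[48,0]]
[[1,6],[9,0],[11,20],[15,0],[19,20],[34,15],[48,0]]
[[1,6],[9,0],[11,20],[15,0],[17,7],[19,20],[34,15],[48,0]]
[[1,6],[9,0],[11,20],[15,0],[17,7],[19,20],[34,15],[48,0]]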